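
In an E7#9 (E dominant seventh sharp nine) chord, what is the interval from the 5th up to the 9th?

Spelling the chord: E, G♯, B, D, F𝄪.
That puts B below F𝄪.
5 letter names make it a fifth; at 8 semitones (a half step wider than perfect) the quality is augmented.

augmented fifth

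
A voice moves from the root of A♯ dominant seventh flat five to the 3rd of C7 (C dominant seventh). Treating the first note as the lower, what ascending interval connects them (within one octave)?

A♯ dominant seventh flat five has A♯ as its root, and C7 (C dominant seventh) has E as its 3rd.
A♯ up to E is 6 semitones, a half step narrower than a perfect fifth, so the interval is diminished.

diminished fifth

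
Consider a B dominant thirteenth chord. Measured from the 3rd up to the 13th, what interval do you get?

The chord tones of B13 are B-D#-F#-A-C#-G#.
So we need the interval from D# up to G#.
D# up to G# spans 11 letter names and 17 semitones — a perfect eleventh.

perfect eleventh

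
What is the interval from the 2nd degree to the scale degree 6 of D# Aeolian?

diminished 5th

The scale runs D# E# F# G# A# B C#.
So we need the interval from E# up to B.
5 letter names make it a fifth; at 6 semitones (a half step narrower than perfect) the quality is diminished.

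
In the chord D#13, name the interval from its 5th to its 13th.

major ninth

The chord tones of D#13 (D# dominant thirteenth) are D#, F##, A#, C#, E#, B#.
5th = A#; 13th = B#.
From A# to B# is 14 semitones, exactly the major ninth.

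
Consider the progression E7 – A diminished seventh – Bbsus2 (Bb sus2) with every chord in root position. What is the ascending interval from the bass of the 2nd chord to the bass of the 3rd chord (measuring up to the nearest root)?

The roots are A and Bb.
From A to Bb: 1 semitone over a second = minor.

minor second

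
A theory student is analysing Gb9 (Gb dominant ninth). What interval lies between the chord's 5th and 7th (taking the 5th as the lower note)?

minor third

The chord tones of Gb dominant ninth are Gb-Bb-Db-Fb-Ab.
That puts Db below Fb.
Db up to Fb is 3 semitones, a half step narrower than a major third, so the interval is minor.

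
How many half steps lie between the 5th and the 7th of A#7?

A#7: A#–C##–E#–G#.
E# to G# is a minor third: 3 semitones.

3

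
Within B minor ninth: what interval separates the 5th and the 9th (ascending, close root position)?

B minor ninth is spelled B–D–F♯–A–C♯.
5th = F♯; 9th = C♯.
F♯ up to C♯ spans 5 letter names and 7 semitones — a perfect fifth.

perfect fifth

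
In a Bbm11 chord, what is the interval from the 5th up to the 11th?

minor 7th

The chord tones of Bbm11 are Bb–Db–F–Ab–C–Eb.
5th = F; 11th = Eb.
From F to Eb: 10 semitones over a seventh = minor.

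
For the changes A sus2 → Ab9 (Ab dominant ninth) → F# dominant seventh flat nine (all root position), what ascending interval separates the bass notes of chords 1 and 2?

d8

The roots are A and Ab.
8 letter names make it an octave; at 11 semitones (a half step narrower than perfect) the quality is diminished.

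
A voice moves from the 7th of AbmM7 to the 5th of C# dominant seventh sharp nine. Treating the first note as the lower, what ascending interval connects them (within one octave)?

A1

AbmM7 has G as its 7th, and C# dominant seventh sharp nine has G# as its 5th.
From G to G#: 1 semitone over a unison = augmented.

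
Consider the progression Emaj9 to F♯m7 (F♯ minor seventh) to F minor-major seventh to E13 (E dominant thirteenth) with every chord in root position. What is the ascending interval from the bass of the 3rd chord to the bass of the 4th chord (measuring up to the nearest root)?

major seventh

The roots are F and E.
Counting 7 letters and 11 half steps from F gives a major seventh.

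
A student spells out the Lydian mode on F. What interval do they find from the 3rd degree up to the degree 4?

Spelling the Lydian mode on F: F G A B C D E.
So we need the interval from A up to B.
Counting 2 letters and 2 half steps from A gives a major second.

M2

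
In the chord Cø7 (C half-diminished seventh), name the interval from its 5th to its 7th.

major third

C half-diminished seventh: C-E♭-G♭-B♭.
That puts G♭ below B♭.
G♭ up to B♭ spans 3 letter names and 4 semitones — a major third.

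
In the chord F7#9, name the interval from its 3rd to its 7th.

diminished fifth

The chord tones of F dominant seventh sharp nine are F A C E♭ G♯.
That puts A below E♭.
From A to E♭: 6 semitones over a fifth = diminished.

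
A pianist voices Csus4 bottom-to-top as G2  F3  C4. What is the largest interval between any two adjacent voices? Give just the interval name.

minor seventh

Adjacent intervals: G2→F3 = minor seventh; F3→C4 = perfect fifth.
The largest is G2 to F3, a minor seventh (10 semitones).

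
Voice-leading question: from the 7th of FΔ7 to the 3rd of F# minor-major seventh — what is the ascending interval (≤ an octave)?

P4

The 7th of FΔ7 is E; the 3rd of F# minor-major seventh is A.
Counting 4 letters and 5 half steps from E gives a perfect fourth.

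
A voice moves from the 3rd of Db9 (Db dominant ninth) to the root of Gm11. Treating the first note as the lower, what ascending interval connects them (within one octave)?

Db9 (Db dominant ninth) has F as its 3rd, and Gm11 has G as its root.
Counting 2 letters and 2 half steps from F gives a major second.

major second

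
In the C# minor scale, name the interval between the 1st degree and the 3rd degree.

C# natural minor: C# D# E F# G# A B.
The 1st degree is C# and the 3rd scale degree is E.
From C# to E: 3 semitones over a third = minor.

m3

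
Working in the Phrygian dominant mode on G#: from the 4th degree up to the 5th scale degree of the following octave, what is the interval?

major ninth

G# phrygian dominant: G# A B# C# D# E F#.
4th degree = C#; scale degree 5 (up an octave) = D#.
From C# to D# is 14 semitones, exactly the major ninth.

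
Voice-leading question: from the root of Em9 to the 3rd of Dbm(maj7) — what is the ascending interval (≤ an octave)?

Em9 has E as its root, and Dbm(maj7) has Fb as its 3rd.
From E to Fb: 0 semitones over a second = diminished.

d2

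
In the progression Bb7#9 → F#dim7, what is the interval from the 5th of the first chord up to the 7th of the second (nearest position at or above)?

minor 7th

The 5th of Bb7#9 is F; the 7th of F#dim7 is Eb.
7 letter names make it a seventh; at 10 semitones (a half step narrower than major) the quality is minor.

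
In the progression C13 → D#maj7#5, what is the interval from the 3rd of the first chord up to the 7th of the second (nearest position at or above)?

The 3rd of C13 is E; the 7th of D#maj7#5 is C##.
From E to C##: 10 semitones over a sixth = augmented.

augmented sixth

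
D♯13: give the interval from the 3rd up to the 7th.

d5

Spelling the chord: D♯–F𝄪–A♯–C♯–E♯–B♯.
The 3rd is F𝄪 and the 7th is C♯.
5 letter names make it a fifth; at 6 semitones (a half step narrower than perfect) the quality is diminished.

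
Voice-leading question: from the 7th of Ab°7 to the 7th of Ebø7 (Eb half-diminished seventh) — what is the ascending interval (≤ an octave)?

augmented fifth

The 7th of Ab°7 is Gbb; the 7th of Ebø7 (Eb half-diminished seventh) is Db.
5 letter names make it a fifth; at 8 semitones (a half step wider than perfect) the quality is augmented.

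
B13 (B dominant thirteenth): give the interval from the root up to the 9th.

Spelling the chord: B D# F# A C# G#.
That puts B below C#.
From B to C# is 14 semitones, exactly the major ninth.

major 9th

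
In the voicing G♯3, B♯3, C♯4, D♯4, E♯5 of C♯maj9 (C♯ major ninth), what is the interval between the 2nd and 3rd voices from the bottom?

minor 2nd

Those voices are B♯3 and C♯4.
2 letter names make it a second; at 1 semitone (a half step narrower than major) the quality is minor.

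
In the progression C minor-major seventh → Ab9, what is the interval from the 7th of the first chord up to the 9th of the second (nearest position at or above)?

diminished 8th

C minor-major seventh has B as its 7th, and Ab9 has Bb as its 9th.
From B to Bb: 11 semitones over an octave = diminished.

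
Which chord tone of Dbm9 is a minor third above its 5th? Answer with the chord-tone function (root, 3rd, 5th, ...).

Dbmin9: Db–Fb–Ab–Cb–Eb.
The 5th is Ab. A minor third above Ab is Cb.
Cb is the chord's 7th.

7th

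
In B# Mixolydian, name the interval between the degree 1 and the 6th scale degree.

M6

B# mixolydian: B# C## D## E# F## G## A#.
That puts B# below G##.
B# up to G## spans 6 letter names and 9 semitones — a major sixth.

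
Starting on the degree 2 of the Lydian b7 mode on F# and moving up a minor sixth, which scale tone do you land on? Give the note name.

E

The scale is F# G# A# B# C# D# E.
The degree 2 is G#; a minor sixth above that is E — scale degree 7.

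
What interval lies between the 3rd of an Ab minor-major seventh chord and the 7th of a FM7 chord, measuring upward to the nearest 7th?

augmented third

The 3rd of Ab minor-major seventh is Cb; the 7th of FM7 is E.
3 letter names make it a third; at 5 semitones (a half step wider than major) the quality is augmented.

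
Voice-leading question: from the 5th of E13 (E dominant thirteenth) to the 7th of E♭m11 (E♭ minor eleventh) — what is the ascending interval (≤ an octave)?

diminished third

The 5th of E13 (E dominant thirteenth) is B; the 7th of E♭m11 (E♭ minor eleventh) is D♭.
3 letter names make it a third; at 2 semitones (a whole step narrower than major) the quality is diminished.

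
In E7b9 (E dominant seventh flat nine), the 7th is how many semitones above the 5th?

E dominant seventh flat nine is spelled E, G#, B, D, F.
B to D is a minor third: 3 semitones.

3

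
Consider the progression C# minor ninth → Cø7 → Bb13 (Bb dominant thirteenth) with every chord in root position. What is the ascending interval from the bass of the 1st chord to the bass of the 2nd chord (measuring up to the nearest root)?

The roots are C# and C.
C# up to C is 11 semitones, a half step narrower than a perfect octave, so the interval is diminished.

d8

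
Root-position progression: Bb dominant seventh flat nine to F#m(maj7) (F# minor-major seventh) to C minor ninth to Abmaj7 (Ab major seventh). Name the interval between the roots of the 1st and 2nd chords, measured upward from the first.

augmented 5th

The roots are Bb and F#.
Bb up to F# is 8 semitones, a half step wider than a perfect fifth, so the interval is augmented.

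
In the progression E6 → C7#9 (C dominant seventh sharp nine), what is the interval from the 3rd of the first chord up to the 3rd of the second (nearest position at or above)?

E6 has G♯ as its 3rd, and C7#9 (C dominant seventh sharp nine) has E as its 3rd.
6 letter names make it a sixth; at 8 semitones (a half step narrower than major) the quality is minor.

minor 6th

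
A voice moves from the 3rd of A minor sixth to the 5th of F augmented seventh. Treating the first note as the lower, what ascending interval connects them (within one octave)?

The 3rd of A minor sixth is C; the 5th of F augmented seventh is C♯.
C up to C♯ is 1 semitone, a half step wider than a perfect unison, so the interval is augmented.

augmented unison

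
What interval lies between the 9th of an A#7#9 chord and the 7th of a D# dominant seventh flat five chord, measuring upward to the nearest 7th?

diminished second

A#7#9 has B## as its 9th, and D# dominant seventh flat five has C# as its 7th.
From B## to C#: 0 semitones over a second = diminished.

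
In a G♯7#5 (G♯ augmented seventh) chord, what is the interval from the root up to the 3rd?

major third

The chord tones of G♯+7 are G♯–B♯–D𝄪–F♯.
Root = G♯; 3rd = B♯.
G♯ up to B♯ spans 3 letter names and 4 semitones — a major third.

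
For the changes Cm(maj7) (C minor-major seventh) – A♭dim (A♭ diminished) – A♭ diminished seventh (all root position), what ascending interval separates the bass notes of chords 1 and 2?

minor sixth

The roots are C and A♭.
C up to A♭ is 8 semitones, a half step narrower than a major sixth, so the interval is minor.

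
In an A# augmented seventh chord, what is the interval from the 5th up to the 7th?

diminished third

A# augmented seventh: A#–C##–E##–G#.
That puts E## below G#.
E## up to G# is 2 semitones, a whole step narrower than a major third, so the interval is diminished.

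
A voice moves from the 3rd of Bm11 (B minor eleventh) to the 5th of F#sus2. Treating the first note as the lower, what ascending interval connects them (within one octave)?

Bm11 (B minor eleventh) has D as its 3rd, and F#sus2 has C# as its 5th.
Counting 7 letters and 11 half steps from D gives a major seventh.

M7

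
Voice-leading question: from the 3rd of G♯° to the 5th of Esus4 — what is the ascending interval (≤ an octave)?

G♯° has B as its 3rd, and Esus4 has B as its 5th.
B up to B spans 1 letter names and 0 semitones — a perfect unison.

perfect unison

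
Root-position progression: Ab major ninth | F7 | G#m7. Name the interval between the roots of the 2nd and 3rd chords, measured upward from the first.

augmented 2nd

The roots are F and G#.
2 letter names make it a second; at 3 semitones (a half step wider than major) the quality is augmented.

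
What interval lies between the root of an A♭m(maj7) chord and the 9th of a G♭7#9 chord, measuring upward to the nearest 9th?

augmented unison

The root of A♭m(maj7) is A♭; the 9th of G♭7#9 is A.
A♭ up to A is 1 semitone, a half step wider than a perfect unison, so the interval is augmented.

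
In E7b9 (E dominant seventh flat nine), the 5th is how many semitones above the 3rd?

3

E7b9 (E dominant seventh flat nine): E–G#–B–D–F.
G# to B is a minor third: 3 semitones.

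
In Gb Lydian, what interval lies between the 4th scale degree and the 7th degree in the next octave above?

Gb lydian: Gb Ab Bb C Db Eb F.
So we need the interval from C up to F.
Counting 11 letters and 17 half steps from C gives a perfect eleventh.

P11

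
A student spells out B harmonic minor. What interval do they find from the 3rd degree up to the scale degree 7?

Spelling B harmonic minor: B C♯ D E F♯ G A♯.
3rd degree = D; scale degree 7 = A♯.
From D to A♯: 8 semitones over a fifth = augmented.

augmented 5th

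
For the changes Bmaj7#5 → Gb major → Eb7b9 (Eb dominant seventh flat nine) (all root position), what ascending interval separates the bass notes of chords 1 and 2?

The roots are B and Gb.
6 letter names make it a sixth; at 7 semitones (a whole step narrower than major) the quality is diminished.

diminished 6th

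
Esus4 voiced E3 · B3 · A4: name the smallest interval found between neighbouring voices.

Adjacent intervals: E3→B3 = perfect fifth; B3→A4 = minor seventh.
The smallest is E3 to B3, a perfect fifth (7 semitones).

perfect fifth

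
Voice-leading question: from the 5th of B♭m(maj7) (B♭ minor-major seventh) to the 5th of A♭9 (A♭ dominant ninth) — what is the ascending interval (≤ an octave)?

m7

The 5th of B♭m(maj7) (B♭ minor-major seventh) is F; the 5th of A♭9 (A♭ dominant ninth) is E♭.
From F to E♭: 10 semitones over a seventh = minor.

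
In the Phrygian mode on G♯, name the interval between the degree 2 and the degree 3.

major second

The scale runs G♯ A B C♯ D♯ E F♯.
The degree 2 is A and the 3rd degree is B.
A up to B spans 2 letter names and 2 semitones — a major second.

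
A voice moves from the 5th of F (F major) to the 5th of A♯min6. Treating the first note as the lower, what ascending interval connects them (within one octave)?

The 5th of F (F major) is C; the 5th of A♯min6 is E♯.
C up to E♯ is 5 semitones, a half step wider than a major third, so the interval is augmented.

augmented third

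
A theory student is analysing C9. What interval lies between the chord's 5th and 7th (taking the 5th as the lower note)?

C9: C E G B♭ D.
So we need the interval from G up to B♭.
From G to B♭: 3 semitones over a third = minor.

m3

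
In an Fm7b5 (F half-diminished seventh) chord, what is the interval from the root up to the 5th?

d5

Fø7 (F half-diminished seventh): F–Ab–Cb–Eb.
That puts F below Cb.
From F to Cb: 6 semitones over a fifth = diminished.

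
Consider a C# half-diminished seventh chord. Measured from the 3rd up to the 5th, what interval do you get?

C#ø7 is spelled C# E G B.
The 3rd is E and the 5th is G.
3 letter names make it a third; at 3 semitones (a half step narrower than major) the quality is minor.

minor 3rd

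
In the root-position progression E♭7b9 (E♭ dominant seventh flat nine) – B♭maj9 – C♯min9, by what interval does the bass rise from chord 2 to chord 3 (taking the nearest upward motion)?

The roots are B♭ and C♯.
2 letter names make it a second; at 3 semitones (a half step wider than major) the quality is augmented.

augmented 2nd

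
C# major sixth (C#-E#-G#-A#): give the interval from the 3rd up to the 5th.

That puts E# below G#.
E# up to G# is 3 semitones, a half step narrower than a major third, so the interval is minor.

m3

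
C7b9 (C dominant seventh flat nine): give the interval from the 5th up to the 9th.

diminished fifth

C dominant seventh flat nine: C–E–G–B♭–D♭.
5th = G; 9th = D♭.
G up to D♭ is 6 semitones, a half step narrower than a perfect fifth, so the interval is diminished.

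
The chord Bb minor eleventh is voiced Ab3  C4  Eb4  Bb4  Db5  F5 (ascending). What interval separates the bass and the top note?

major thirteenth

The outer voices are Ab3 and F5.
From Ab to F is 21 semitones, exactly the major thirteenth.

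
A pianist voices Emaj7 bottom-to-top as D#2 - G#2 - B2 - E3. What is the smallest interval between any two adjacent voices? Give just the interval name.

Adjacent intervals: D#2→G#2 = perfect fourth; G#2→B2 = minor third; B2→E3 = perfect fourth.
The smallest is G#2 to B2, a minor third (3 semitones).

minor third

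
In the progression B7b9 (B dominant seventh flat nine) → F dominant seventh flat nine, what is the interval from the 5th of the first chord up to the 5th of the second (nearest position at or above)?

d5

B7b9 (B dominant seventh flat nine) has F# as its 5th, and F dominant seventh flat nine has C as its 5th.
5 letter names make it a fifth; at 6 semitones (a half step narrower than perfect) the quality is diminished.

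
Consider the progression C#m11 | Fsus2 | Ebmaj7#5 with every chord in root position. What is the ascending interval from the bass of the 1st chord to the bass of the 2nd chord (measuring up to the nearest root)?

The roots are C# and F.
4 letter names make it a fourth; at 4 semitones (a half step narrower than perfect) the quality is diminished.

diminished fourth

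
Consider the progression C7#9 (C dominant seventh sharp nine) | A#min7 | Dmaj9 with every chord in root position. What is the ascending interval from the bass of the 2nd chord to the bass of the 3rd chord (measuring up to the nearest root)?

diminished fourth

The roots are A# and D.
From A# to D: 4 semitones over a fourth = diminished.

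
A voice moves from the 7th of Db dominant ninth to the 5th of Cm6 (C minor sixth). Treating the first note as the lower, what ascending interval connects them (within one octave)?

The 7th of Db dominant ninth is Cb; the 5th of Cm6 (C minor sixth) is G.
From Cb to G: 8 semitones over a fifth = augmented.

augmented fifth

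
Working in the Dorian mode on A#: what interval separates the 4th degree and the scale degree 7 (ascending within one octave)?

perfect fourth

Spelling the Dorian mode on A#: A# B# C# D# E# F## G#.
4th degree = D#; 7th degree = G#.
D# up to G# spans 4 letter names and 5 semitones — a perfect fourth.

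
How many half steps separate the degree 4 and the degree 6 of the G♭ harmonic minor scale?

3

The scale is G♭ A♭ B𝄫 C♭ D♭ E𝄫 F.
C♭ up to E𝄫 is a minor third — 3 semitones.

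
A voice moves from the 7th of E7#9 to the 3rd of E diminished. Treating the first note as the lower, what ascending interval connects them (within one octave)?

perfect fourth

The 7th of E7#9 is D; the 3rd of E diminished is G.
D up to G spans 4 letter names and 5 semitones — a perfect fourth.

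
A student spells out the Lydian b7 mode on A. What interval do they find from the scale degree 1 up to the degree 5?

P5

Spelling the Lydian b7 mode on A: A B C# D# E F# G.
So we need the interval from A up to E.
Counting 5 letters and 7 half steps from A gives a perfect fifth.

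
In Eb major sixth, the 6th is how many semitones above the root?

9

Eb major sixth is spelled Eb, G, Bb, C.
Eb to C is a major sixth: 9 semitones.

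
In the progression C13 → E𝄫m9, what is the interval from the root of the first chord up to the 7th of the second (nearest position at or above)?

C13 has C as its root, and E𝄫m9 has D𝄫 as its 7th.
2 letter names make it a second; at 0 semitones (a whole step narrower than major) the quality is diminished.

d2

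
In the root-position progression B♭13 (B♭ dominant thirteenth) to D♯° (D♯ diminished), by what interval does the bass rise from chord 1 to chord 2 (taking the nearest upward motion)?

The roots are B♭ and D♯.
From B♭ to D♯: 5 semitones over a third = augmented.

augmented third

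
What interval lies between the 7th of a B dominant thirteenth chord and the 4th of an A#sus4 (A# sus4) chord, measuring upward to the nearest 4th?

augmented fourth

The 7th of B dominant thirteenth is A; the 4th of A#sus4 (A# sus4) is D#.
4 letter names make it a fourth; at 6 semitones (a half step wider than perfect) the quality is augmented.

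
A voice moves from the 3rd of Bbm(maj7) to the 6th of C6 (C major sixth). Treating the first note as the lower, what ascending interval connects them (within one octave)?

A5

The 3rd of Bbm(maj7) is Db; the 6th of C6 (C major sixth) is A.
5 letter names make it a fifth; at 8 semitones (a half step wider than perfect) the quality is augmented.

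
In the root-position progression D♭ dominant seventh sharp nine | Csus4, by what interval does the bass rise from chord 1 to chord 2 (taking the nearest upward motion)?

M7

The roots are D♭ and C.
D♭ up to C spans 7 letter names and 11 semitones — a major seventh.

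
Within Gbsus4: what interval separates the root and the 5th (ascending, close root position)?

perfect fifth

Gbsus4: Gb-Cb-Db.
That puts Gb below Db.
Counting 5 letters and 7 half steps from Gb gives a perfect fifth.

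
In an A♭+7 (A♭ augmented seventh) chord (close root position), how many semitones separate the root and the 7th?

10

The chord tones of A♭aug7 are A♭-C-E-G♭.
A♭ to G♭ is a minor seventh: 10 semitones.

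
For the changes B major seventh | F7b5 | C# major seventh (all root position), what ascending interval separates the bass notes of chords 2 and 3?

The roots are F and C#.
F up to C# is 8 semitones, a half step wider than a perfect fifth, so the interval is augmented.

augmented fifth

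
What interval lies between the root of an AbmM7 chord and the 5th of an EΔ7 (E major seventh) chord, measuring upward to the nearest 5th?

augmented second

The root of AbmM7 is Ab; the 5th of EΔ7 (E major seventh) is B.
2 letter names make it a second; at 3 semitones (a half step wider than major) the quality is augmented.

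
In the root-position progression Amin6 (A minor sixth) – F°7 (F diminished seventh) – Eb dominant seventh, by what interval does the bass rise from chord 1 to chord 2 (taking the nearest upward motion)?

minor sixth

The roots are A and F.
A up to F is 8 semitones, a half step narrower than a major sixth, so the interval is minor.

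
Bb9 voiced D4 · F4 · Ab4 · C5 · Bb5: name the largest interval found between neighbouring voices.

minor seventh

Adjacent intervals: D4→F4 = minor third; F4→Ab4 = minor third; Ab4→C5 = major third; C5→Bb5 = minor seventh.
The largest is C5 to Bb5, a minor seventh (10 semitones).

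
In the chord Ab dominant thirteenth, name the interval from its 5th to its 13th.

Ab dominant thirteenth is spelled Ab C Eb Gb Bb F.
The 5th is Eb and the 13th is F.
Counting 9 letters and 14 half steps from Eb gives a major ninth.

major 9th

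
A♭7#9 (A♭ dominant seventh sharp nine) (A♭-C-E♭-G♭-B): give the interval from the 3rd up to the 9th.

That puts C below B.
C up to B spans 7 letter names and 11 semitones — a major seventh.

major seventh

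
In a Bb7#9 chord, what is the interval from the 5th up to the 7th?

Bb dominant seventh sharp nine is spelled Bb-D-F-Ab-C#.
5th = F; 7th = Ab.
F up to Ab is 3 semitones, a half step narrower than a major third, so the interval is minor.

m3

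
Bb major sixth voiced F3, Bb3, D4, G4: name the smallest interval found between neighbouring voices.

Adjacent intervals: F3→Bb3 = perfect fourth; Bb3→D4 = major third; D4→G4 = perfect fourth.
The smallest is Bb3 to D4, a major third (4 semitones).

M3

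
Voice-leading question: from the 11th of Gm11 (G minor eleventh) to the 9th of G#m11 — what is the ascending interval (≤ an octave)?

augmented sixth

Gm11 (G minor eleventh) has C as its 11th, and G#m11 has A# as its 9th.
C up to A# is 10 semitones, a half step wider than a major sixth, so the interval is augmented.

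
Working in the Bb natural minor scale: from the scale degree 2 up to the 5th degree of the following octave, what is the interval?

P11

The scale runs Bb C Db Eb F Gb Ab.
That puts C below F.
C up to F spans 11 letter names and 17 semitones — a perfect eleventh.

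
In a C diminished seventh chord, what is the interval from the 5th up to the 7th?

minor third

The chord tones of C°7 are C–Eb–Gb–Bbb.
5th = Gb; 7th = Bbb.
3 letter names make it a third; at 3 semitones (a half step narrower than major) the quality is minor.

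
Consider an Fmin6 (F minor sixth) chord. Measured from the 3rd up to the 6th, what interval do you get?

The chord tones of Fmin6 are F, Ab, C, D.
So we need the interval from Ab up to D.
From Ab to D: 6 semitones over a fourth = augmented.

augmented 4th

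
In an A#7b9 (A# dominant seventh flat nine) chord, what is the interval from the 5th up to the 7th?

Spelling the chord: A# C## E# G# B.
5th = E#; 7th = G#.
3 letter names make it a third; at 3 semitones (a half step narrower than major) the quality is minor.

minor third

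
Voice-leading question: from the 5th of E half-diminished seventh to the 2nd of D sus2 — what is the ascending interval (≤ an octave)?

The 5th of E half-diminished seventh is B♭; the 2nd of D sus2 is E.
From B♭ to E: 6 semitones over a fourth = augmented.

augmented fourth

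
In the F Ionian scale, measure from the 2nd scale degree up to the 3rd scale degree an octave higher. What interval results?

major ninth

The scale runs F G A B♭ C D E.
That puts G below A.
Counting 9 letters and 14 half steps from G gives a major ninth.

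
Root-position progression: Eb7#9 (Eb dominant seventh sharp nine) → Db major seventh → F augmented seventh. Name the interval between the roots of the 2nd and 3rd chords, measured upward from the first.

The roots are Db and F.
Counting 3 letters and 4 half steps from Db gives a major third.

major third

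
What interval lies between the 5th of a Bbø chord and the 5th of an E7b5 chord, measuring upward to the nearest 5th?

augmented 4th

The 5th of Bbø is Fb; the 5th of E7b5 is Bb.
From Fb to Bb: 6 semitones over a fourth = augmented.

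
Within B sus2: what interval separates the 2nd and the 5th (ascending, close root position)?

Bsus2 is spelled B C# F#.
The 2nd is C# and the 5th is F#.
From C# to F# is 5 semitones, exactly the perfect fourth.

perfect fourth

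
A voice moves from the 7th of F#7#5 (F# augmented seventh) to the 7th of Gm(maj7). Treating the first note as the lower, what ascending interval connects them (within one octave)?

major second

F#7#5 (F# augmented seventh) has E as its 7th, and Gm(maj7) has F# as its 7th.
From E to F# is 2 semitones, exactly the major second.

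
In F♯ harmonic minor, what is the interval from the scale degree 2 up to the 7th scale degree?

Spelling F♯ harmonic minor: F♯ G♯ A B C♯ D E♯.
Scale degree 2 = G♯; 7th scale degree = E♯.
From G♯ to E♯ is 9 semitones, exactly the major sixth.

major sixth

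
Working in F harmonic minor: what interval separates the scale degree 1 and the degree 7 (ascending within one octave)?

M7

F harmonic minor: F G Ab Bb C Db E.
So we need the interval from F up to E.
F up to E spans 7 letter names and 11 semitones — a major seventh.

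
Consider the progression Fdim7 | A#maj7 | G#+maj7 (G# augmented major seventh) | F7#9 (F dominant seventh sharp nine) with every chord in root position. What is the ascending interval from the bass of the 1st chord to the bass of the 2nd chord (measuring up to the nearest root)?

The roots are F and A#.
3 letter names make it a third; at 5 semitones (a half step wider than major) the quality is augmented.

augmented third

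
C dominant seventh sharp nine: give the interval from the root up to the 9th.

augmented 9th

The chord tones of C7#9 are C-E-G-B♭-D♯.
Root = C; 9th = D♯.
9 letter names make it a ninth; at 15 semitones (a half step wider than major) the quality is augmented.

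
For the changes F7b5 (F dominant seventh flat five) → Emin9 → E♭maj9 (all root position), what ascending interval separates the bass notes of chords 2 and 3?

The roots are E and E♭.
From E to E♭: 11 semitones over an octave = diminished.

diminished 8th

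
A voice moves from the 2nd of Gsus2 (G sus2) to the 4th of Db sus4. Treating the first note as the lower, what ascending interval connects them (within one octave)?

diminished seventh

Gsus2 (G sus2) has A as its 2nd, and Db sus4 has Gb as its 4th.
From A to Gb: 9 semitones over a seventh = diminished.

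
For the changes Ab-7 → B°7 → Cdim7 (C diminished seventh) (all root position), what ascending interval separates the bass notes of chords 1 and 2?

The roots are Ab and B.
From Ab to B: 3 semitones over a second = augmented.

augmented second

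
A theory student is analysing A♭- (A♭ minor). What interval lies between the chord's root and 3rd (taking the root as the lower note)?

minor 3rd

A♭- (A♭ minor) is spelled A♭–C♭–E♭.
The root is A♭ and the 3rd is C♭.
3 letter names make it a third; at 3 semitones (a half step narrower than major) the quality is minor.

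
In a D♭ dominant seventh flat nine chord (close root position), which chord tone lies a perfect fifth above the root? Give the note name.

D♭ dominant seventh flat nine: D♭–F–A♭–C♭–E𝄫.
The root is D♭. A perfect fifth above D♭ is A♭.
A♭ is the chord's 5th.

Ab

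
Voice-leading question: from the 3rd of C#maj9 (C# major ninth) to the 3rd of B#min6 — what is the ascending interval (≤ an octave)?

minor seventh

The 3rd of C#maj9 (C# major ninth) is E#; the 3rd of B#min6 is D#.
7 letter names make it a seventh; at 10 semitones (a half step narrower than major) the quality is minor.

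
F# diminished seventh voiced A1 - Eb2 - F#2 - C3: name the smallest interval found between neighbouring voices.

Adjacent intervals: A1→Eb2 = diminished fifth; Eb2→F#2 = augmented second; F#2→C3 = diminished fifth.
The smallest is Eb2 to F#2, an augmented second (3 semitones).

A2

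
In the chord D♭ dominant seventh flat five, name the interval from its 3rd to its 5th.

diminished third

D♭7b5 (D♭ dominant seventh flat five) is spelled D♭, F, A𝄫, C♭.
That puts F below A𝄫.
3 letter names make it a third; at 2 semitones (a whole step narrower than major) the quality is diminished.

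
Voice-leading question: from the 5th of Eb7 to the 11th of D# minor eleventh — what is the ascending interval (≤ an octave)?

The 5th of Eb7 is Bb; the 11th of D# minor eleventh is G#.
From Bb to G#: 10 semitones over a sixth = augmented.

augmented 6th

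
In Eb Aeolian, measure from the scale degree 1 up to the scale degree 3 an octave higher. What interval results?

minor tenth

Spelling Eb Aeolian: Eb F Gb Ab Bb Cb Db.
Scale degree 1 = Eb; degree 3 (up an octave) = Gb.
10 letter names make it a tenth; at 15 semitones (a half step narrower than major) the quality is minor.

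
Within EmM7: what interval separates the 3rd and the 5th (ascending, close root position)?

EmM7: E G B D♯.
3rd = G; 5th = B.
G up to B spans 3 letter names and 4 semitones — a major third.

major third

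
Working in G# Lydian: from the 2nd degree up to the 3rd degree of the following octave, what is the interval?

The scale runs G# A# B# C## D# E# F##.
2nd degree = A#; 3rd degree (up an octave) = B#.
From A# to B# is 14 semitones, exactly the major ninth.

major ninth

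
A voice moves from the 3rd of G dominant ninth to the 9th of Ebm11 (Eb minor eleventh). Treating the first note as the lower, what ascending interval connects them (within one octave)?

diminished fifth

G dominant ninth has B as its 3rd, and Ebm11 (Eb minor eleventh) has F as its 9th.
5 letter names make it a fifth; at 6 semitones (a half step narrower than perfect) the quality is diminished.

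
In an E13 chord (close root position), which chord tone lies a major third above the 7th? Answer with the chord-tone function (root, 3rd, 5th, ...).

E dominant thirteenth: E G♯ B D F♯ C♯.
The 7th is D. A major third above D is F♯.
F♯ is the chord's 9th.

9th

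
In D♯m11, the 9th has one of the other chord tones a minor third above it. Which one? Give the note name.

G#

Spelling the chord: D♯ F♯ A♯ C♯ E♯ G♯.
The 9th is E♯. A minor third above E♯ is G♯.
G♯ is the chord's 11th.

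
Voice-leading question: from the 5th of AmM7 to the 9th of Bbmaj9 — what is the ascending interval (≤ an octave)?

The 5th of AmM7 is E; the 9th of Bbmaj9 is C.
6 letter names make it a sixth; at 8 semitones (a half step narrower than major) the quality is minor.

m6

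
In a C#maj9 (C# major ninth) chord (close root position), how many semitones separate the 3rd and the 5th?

C#maj9 (C# major ninth) is spelled C#–E#–G#–B#–D#.
E# to G# is a minor third: 3 semitones.

3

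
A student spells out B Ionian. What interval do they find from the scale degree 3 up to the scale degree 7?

perfect fifth

Spelling B Ionian: B C# D# E F# G# A#.
Scale degree 3 = D#; 7th degree = A#.
D# up to A# spans 5 letter names and 7 semitones — a perfect fifth.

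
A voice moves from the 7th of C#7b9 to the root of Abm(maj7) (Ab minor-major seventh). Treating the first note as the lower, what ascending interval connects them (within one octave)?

diminished seventh

The 7th of C#7b9 is B; the root of Abm(maj7) (Ab minor-major seventh) is Ab.
B up to Ab is 9 semitones, a whole step narrower than a major seventh, so the interval is diminished.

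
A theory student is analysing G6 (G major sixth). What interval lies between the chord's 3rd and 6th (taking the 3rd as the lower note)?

perfect 4th

G major sixth is spelled G, B, D, E.
So we need the interval from B up to E.
From B to E is 5 semitones, exactly the perfect fourth.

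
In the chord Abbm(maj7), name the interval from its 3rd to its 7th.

augmented 5th

AbbmM7 (Abb minor-major seventh) is spelled Abb-Cbb-Ebb-Gb.
That puts Cbb below Gb.
From Cbb to Gb: 8 semitones over a fifth = augmented.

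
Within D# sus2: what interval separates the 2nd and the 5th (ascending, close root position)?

P4

Spelling the chord: D#–E#–A#.
2nd = E#; 5th = A#.
From E# to A# is 5 semitones, exactly the perfect fourth.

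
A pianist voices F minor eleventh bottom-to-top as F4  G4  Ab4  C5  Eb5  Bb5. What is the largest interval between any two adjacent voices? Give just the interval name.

Adjacent intervals: F4→G4 = major second; G4→Ab4 = minor second; Ab4→C5 = major third; C5→Eb5 = minor third; Eb5→Bb5 = perfect fifth.
The largest is Eb5 to Bb5, a perfect fifth (7 semitones).

perfect fifth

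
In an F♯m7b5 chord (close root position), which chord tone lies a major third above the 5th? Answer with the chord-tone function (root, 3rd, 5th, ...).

F♯ø: F♯-A-C-E.
The 5th is C. A major third above C is E.
E is the chord's 7th.

7th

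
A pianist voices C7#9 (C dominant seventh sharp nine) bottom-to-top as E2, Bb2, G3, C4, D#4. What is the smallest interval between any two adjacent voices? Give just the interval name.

augmented 2nd

Adjacent intervals: E2→Bb2 = diminished fifth; Bb2→G3 = major sixth; G3→C4 = perfect fourth; C4→D#4 = augmented second.
The smallest is C4 to D#4, an augmented second (3 semitones).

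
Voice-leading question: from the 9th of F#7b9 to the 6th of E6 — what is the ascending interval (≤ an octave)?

A4

The 9th of F#7b9 is G; the 6th of E6 is C#.
G up to C# is 6 semitones, a half step wider than a perfect fourth, so the interval is augmented.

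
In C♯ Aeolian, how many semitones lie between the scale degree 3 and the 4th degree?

2

The scale is C♯ D♯ E F♯ G♯ A B.
E up to F♯ is a major second — 2 semitones.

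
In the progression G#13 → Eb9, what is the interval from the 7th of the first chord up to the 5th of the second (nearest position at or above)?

G#13 has F# as its 7th, and Eb9 has Bb as its 5th.
F# up to Bb is 4 semitones, a half step narrower than a perfect fourth, so the interval is diminished.

diminished fourth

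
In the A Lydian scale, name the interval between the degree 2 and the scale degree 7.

The scale runs A B C# D# E F# G#.
That puts B below G#.
From B to G# is 9 semitones, exactly the major sixth.

major sixth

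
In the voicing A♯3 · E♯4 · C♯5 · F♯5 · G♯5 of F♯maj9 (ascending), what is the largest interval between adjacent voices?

Adjacent intervals: A♯3→E♯4 = perfect fifth; E♯4→C♯5 = minor sixth; C♯5→F♯5 = perfect fourth; F♯5→G♯5 = major second.
The largest is E♯4 to C♯5, a minor sixth (8 semitones).

m6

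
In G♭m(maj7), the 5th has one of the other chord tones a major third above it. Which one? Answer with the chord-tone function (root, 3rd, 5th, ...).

7th

The chord tones of G♭mM7 (G♭ minor-major seventh) are G♭ B𝄫 D♭ F.
The 5th is D♭. A major third above D♭ is F.
F is the chord's 7th.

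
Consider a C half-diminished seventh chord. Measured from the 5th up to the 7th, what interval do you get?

Spelling the chord: C–Eb–Gb–Bb.
5th = Gb; 7th = Bb.
From Gb to Bb is 4 semitones, exactly the major third.

major third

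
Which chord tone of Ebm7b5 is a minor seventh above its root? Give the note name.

Spelling the chord: Eb Gb Bbb Db.
The root is Eb. A minor seventh above Eb is Db.
Db is the chord's 7th.

Db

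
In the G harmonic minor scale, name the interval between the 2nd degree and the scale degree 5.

P4

G harmonic minor: G A Bb C D Eb F#.
So we need the interval from A up to D.
A up to D spans 4 letter names and 5 semitones — a perfect fourth.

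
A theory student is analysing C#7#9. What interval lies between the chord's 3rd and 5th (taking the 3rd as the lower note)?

minor third

Spelling the chord: C#-E#-G#-B-D##.
That puts E# below G#.
E# up to G# is 3 semitones, a half step narrower than a major third, so the interval is minor.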